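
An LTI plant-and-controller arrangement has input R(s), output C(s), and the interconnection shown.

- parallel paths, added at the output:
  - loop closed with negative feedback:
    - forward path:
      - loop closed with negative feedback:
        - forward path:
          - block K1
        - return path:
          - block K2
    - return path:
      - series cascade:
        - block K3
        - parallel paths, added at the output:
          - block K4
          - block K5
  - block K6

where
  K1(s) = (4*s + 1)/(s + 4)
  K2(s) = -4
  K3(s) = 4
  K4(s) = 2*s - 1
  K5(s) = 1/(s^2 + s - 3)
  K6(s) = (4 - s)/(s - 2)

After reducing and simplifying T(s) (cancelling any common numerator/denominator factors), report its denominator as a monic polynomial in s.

Step 1. apply the feedback formula to K1, K2 -> (-4*s - 1)/(15*s)
Step 2. sum the parallel branches K4, K5 -> (2*s^3 + s^2 - 7*s + 4)/(s^2 + s - 3)
Step 3. reduce the series chain K3, (K4+K5) -> (8*s^3 + 4*s^2 - 28*s + 16)/(s^2 + s - 3)
Step 4. close the feedback loop around [K1/(1+K1*K2)], (K3*(K4+K5)) -> (4*s^3 + 5*s^2 - 11*s - 3)/(32*s^4 + 9*s^3 - 123*s^2 + 81*s + 16)
Step 5. add [[K1/(1+K1*K2)]/(1+[K1/(1+K1*K2)]*(K3*(K4+K5)))], K6 (parallel) -> (-32*s^5 + 123*s^4 + 156*s^3 - 594*s^2 + 327*s + 70)/(32*s^5 - 55*s^4 - 141*s^3 + 327*s^2 - 146*s - 32)
The result of step 5 is T(s) in lowest terms. Its denominator has leading coefficient 32; dividing the denominator through by 32 makes it monic.

Hence the answer: s^5 - 55*s^4/32 - 141*s^3/32 + 327*s^2/32 - 73*s/16 - 1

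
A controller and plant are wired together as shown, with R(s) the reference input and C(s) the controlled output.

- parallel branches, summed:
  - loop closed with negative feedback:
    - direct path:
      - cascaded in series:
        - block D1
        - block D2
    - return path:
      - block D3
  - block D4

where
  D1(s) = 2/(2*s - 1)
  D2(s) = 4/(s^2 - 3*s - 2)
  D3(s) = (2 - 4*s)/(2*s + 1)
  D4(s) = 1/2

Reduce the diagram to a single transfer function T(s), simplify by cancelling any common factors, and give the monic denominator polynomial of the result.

Step 1: series reduction of D1, D2; result 8/(2*s^3 - 7*s^2 - s + 2)
Step 2: feedback reduction of (D1*D2), D3; result (16*s + 8)/(4*s^4 - 12*s^3 - 9*s^2 - 29*s + 18)
Step 3: reduce the parallel group [(D1*D2)/(1+(D1*D2)*D3)], D4; result (4*s^4 - 12*s^3 - 9*s^2 + 3*s + 34)/(8*s^4 - 24*s^3 - 18*s^2 - 58*s + 36)
That last expression is T(s), already simplified. Scaling its denominator by 1/8 (the reciprocal of the leading coefficient) yields the monic denominator.

Hence the answer: s^4 - 3*s^3 - 9*s^2/4 - 29*s/4 + 9/2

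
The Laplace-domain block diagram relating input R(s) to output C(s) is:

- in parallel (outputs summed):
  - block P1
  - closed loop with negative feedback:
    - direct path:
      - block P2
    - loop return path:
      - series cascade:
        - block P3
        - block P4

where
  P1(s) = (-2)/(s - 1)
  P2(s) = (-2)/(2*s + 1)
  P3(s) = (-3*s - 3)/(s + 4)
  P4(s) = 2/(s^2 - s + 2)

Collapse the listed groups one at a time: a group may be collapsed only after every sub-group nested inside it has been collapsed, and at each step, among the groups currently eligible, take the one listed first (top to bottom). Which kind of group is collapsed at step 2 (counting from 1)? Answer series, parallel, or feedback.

Step 1. reduce the series chain P3, P4
Step 2. close the feedback loop around P2, (P3*P4)
Step 3. combine P1, [P2/(1+P2*(P3*P4))] in parallel
At step 2 the group reduced is feedback.

Final answer: feedback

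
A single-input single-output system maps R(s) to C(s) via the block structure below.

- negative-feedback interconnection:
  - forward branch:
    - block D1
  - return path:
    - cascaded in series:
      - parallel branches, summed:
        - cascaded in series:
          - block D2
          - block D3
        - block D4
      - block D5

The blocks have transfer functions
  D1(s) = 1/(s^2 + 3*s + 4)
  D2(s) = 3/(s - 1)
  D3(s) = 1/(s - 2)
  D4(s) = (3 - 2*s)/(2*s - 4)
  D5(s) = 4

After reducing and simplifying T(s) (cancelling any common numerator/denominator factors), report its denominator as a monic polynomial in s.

Answer: s^4 - 7*s^2 + 4*s + 14

Working:
Step 1 - series reduction of D2, D3 gives 3/(s^2 - 3*s + 2)
Step 2 - parallel reduction of (D2*D3), D4 gives (-2*s^2 + 5*s + 3)/(2*s^2 - 6*s + 4)
Step 3 - combine ((D2*D3)+D4), D5 in series gives (-4*s^2 + 10*s + 6)/(s^2 - 3*s + 2)
Step 4 - reduce the feedback loop with forward D1 and return (((D2*D3)+D4)*D5) gives (s^2 - 3*s + 2)/(s^4 - 7*s^2 + 4*s + 14)
No further cancellation is possible in the step-4 result, so that is T(s). Its denominator is already monic.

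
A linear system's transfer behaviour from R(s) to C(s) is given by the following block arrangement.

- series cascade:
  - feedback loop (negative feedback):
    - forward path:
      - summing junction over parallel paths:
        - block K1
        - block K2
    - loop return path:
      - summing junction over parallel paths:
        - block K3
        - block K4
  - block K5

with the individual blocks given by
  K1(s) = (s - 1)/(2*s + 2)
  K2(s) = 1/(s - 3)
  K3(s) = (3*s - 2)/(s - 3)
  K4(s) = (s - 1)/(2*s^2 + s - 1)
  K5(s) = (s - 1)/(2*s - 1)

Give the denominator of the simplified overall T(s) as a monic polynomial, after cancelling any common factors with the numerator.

Answer: s^5 - 3*s^4 + 21*s^3/10 + 15*s^2/2 - 43*s/10 + 7/10

Working:
(1) add K1, K2 (parallel); result (s^2 - 2*s + 5)/(2*s^2 - 4*s - 6)
(2) sum the parallel branches K3, K4; result (6*s^3 - 9*s + 5)/(2*s^3 - 5*s^2 - 4*s + 3)
(3) reduce the feedback loop with forward (K1+K2) and return (K3+K4); result (2*s^5 - 9*s^4 + 16*s^3 - 14*s^2 - 26*s + 15)/(10*s^5 - 30*s^4 + 21*s^3 + 75*s^2 - 43*s + 7)
(4) cascade [(K1+K2)/(1+(K1+K2)*(K3+K4))], K5; result (s^5 - 5*s^4 + 10*s^3 - 10*s^2 - 11*s + 15)/(10*s^5 - 30*s^4 + 21*s^3 + 75*s^2 - 43*s + 7)
The result of step 4 is T(s) in lowest terms. Its denominator has leading coefficient 10; dividing the denominator through by 10 makes it monic.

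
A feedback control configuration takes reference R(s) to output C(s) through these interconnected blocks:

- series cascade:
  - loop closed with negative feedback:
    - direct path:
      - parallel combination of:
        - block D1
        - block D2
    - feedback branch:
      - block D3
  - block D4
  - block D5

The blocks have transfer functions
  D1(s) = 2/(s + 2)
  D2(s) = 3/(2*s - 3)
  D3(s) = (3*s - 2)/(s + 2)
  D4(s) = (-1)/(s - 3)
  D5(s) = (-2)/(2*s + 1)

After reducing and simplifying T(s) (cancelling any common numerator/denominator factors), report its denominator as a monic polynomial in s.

Reducing step by step:

1. sum the parallel branches D1, D2 gives (7*s)/(2*s^2 + s - 6)
2. reduce the feedback loop with forward (D1+D2) and return D3 gives (7*s^2 + 14*s)/(2*s^3 + 26*s^2 - 18*s - 12)
3. series reduction of [(D1+D2)/(1+(D1+D2)*D3)], D4, D5 gives (7*s^2 + 14*s)/(2*s^5 + 21*s^4 - 86*s^3 - 6*s^2 + 57*s + 18)
Step 3 gives the fully reduced T(s), with no common factor left to cancel. The denominator's leading coefficient is 2, so divide each of its coefficients by 2 to get the monic form.

Answer: s^5 + 21*s^4/2 - 43*s^3 - 3*s^2 + 57*s/2 + 9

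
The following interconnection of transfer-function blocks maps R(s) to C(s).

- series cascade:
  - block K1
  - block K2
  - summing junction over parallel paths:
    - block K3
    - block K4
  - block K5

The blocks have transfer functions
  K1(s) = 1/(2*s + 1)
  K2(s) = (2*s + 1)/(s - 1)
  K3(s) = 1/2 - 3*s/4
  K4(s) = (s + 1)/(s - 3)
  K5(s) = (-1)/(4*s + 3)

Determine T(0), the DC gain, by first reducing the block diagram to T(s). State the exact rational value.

Answer: 1/18

Working:
Step 1 - reduce the parallel group K3, K4 -> (-3*s^2 + 15*s - 2)/(4*s - 12)
Step 2 - reduce the series chain K1, K2, (K3+K4), K5 -> (3*s^2 - 15*s + 2)/(16*s^3 - 52*s^2 + 36)
That last expression is T(s); at s = 0 only the constant terms survive, so T(0) = 2/36 = 1/18.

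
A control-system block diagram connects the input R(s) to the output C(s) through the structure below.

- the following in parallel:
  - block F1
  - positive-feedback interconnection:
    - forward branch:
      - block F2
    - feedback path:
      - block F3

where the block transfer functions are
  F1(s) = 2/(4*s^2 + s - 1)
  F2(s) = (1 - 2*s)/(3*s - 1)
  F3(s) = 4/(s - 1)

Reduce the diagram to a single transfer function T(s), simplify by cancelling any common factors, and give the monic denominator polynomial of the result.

The answer is s^4 + 19*s^3/12 - 11*s^2/12 - 7*s/12 + 1/4.

Reasoning:
[1] reduce the feedback loop with forward F2 and return F3, giving (-2*s^2 + 3*s - 1)/(3*s^2 + 4*s - 3)
[2] combine F1, [F2/(1-F2*F3)] in parallel, giving (-8*s^4 + 10*s^3 + 7*s^2 + 4*s - 5)/(12*s^4 + 19*s^3 - 11*s^2 - 7*s + 3)
That last expression is T(s), already simplified. Scaling its denominator by 1/12 (the reciprocal of the leading coefficient) yields the monic denominator.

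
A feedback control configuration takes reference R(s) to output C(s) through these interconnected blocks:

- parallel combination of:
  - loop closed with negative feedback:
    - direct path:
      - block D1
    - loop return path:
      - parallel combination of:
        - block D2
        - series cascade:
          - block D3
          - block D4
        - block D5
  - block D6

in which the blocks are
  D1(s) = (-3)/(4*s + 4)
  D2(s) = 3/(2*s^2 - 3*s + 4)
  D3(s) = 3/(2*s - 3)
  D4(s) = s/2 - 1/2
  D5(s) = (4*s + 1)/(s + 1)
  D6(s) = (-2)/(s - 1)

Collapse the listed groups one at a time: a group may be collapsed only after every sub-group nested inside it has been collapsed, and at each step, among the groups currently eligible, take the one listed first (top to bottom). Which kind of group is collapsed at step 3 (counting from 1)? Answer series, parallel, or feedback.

Reducing step by step:

Step 1 - reduce the series chain D3, D4
Step 2 - add D2, (D3*D4), D5 (parallel)
Step 3 - apply the feedback formula to D1, (D2+(D3*D4)+D5)
Step 4 - reduce the parallel group [D1/(1+D1*(D2+(D3*D4)+D5))], D6
At step 3 the group reduced is feedback.

Answer: feedback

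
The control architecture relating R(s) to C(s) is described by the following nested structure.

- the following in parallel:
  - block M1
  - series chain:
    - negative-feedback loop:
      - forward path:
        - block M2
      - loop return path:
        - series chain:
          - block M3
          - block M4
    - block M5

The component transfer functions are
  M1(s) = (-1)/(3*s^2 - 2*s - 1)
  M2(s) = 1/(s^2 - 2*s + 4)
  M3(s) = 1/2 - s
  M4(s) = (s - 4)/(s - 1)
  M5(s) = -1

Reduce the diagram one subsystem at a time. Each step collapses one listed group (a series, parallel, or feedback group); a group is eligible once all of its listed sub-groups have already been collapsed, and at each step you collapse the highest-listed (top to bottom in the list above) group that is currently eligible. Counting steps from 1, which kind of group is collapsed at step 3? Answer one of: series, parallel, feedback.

(1) combine M3, M4 in series
(2) collapse the loop (M2 forward, (M3*M4) return)
(3) series reduction of [M2/(1+M2*(M3*M4))], M5
(4) reduce the parallel group M1, ([M2/(1+M2*(M3*M4))]*M5)
Step 3 collapses a series group.

Hence the answer: series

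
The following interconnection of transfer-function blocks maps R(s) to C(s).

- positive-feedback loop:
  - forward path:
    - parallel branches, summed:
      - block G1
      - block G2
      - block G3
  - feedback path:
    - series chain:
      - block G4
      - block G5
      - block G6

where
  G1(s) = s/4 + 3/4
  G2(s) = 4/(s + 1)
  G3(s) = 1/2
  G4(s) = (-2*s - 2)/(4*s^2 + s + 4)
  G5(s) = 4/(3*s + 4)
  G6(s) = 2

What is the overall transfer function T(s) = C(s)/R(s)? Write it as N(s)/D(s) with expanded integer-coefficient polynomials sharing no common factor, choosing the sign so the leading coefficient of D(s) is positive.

Step 1 - parallel reduction of G1, G2, G3 gives (s^2 + 6*s + 21)/(4*s + 4)
Step 2 - multiply G4, G5, G6 (series) gives (-16*s - 16)/(12*s^3 + 19*s^2 + 16*s + 16)
Step 3 - apply the feedback formula to (G1+G2+G3), (G4*G5*G6) - this is the overall T(s), already in the required normalized form

Therefore the answer is (12*s^5 + 91*s^4 + 382*s^3 + 511*s^2 + 432*s + 336)/(48*s^4 + 140*s^3 + 252*s^2 + 560*s + 400).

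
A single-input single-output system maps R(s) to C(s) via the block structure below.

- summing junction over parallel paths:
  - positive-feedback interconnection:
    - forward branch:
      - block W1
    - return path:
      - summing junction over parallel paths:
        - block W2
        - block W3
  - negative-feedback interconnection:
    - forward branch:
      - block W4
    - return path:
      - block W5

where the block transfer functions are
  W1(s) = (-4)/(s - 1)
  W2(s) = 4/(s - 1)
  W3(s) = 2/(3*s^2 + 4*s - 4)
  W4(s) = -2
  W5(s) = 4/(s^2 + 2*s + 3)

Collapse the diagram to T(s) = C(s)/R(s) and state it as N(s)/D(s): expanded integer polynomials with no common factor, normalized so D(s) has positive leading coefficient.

[1] add W2, W3 (parallel), giving (12*s^2 + 18*s - 18)/(3*s^3 + s^2 - 8*s + 4)
[2] close the feedback loop around W1, (W2+W3), giving (-12*s^3 - 4*s^2 + 32*s - 16)/(3*s^4 - 2*s^3 + 39*s^2 + 84*s - 76)
[3] apply the feedback formula to W4, W5, giving (-2*s^2 - 4*s - 6)/(s^2 + 2*s - 5)
[4] combine [W1/(1-W1*(W2+W3))], [W4/(1+W4*W5)] in parallel - this is the overall T(s), already in the required normalized form

Hence the answer: (-6*s^6 - 20*s^5 - 116*s^4 - 228*s^3 - 350*s^2 - 392*s + 536)/(3*s^6 + 4*s^5 + 20*s^4 + 172*s^3 - 103*s^2 - 572*s + 380)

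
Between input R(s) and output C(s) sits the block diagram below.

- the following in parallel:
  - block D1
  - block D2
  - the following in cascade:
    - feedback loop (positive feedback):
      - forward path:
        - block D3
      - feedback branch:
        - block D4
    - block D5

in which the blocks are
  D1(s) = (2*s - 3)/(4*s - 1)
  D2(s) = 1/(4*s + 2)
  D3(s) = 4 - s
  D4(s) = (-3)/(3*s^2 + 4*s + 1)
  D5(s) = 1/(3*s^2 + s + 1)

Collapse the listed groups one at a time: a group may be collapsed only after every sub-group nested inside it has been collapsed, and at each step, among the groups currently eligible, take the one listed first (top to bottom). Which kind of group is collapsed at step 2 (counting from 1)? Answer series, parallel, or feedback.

Step 1: collapse the loop (D3 forward, D4 return)
Step 2: multiply [D3/(1-D3*D4)], D5 (series)
Step 3: add D1, D2, ([D3/(1-D3*D4)]*D5) (parallel)
Step 2: series.

Final answer: series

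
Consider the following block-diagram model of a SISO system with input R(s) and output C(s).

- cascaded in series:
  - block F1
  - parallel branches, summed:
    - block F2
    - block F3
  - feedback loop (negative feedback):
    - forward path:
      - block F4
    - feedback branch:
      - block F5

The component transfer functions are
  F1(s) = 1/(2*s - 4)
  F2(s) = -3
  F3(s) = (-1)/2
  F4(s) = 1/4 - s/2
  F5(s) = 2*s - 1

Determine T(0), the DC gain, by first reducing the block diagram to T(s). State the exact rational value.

First reduce the diagram to T(s).

Step 1. sum the parallel branches F2, F3: (-7)/2
Step 2. feedback reduction of F4, F5: (2*s - 1)/(4*s^2 - 4*s - 3)
Step 3. cascade F1, (F2+F3), [F4/(1+F4*F5)]: (7 - 14*s)/(16*s^3 - 48*s^2 + 20*s + 24)
That last expression is T(s); at s = 0 only the constant terms survive, so T(0) = 7/24.

Answer: 7/24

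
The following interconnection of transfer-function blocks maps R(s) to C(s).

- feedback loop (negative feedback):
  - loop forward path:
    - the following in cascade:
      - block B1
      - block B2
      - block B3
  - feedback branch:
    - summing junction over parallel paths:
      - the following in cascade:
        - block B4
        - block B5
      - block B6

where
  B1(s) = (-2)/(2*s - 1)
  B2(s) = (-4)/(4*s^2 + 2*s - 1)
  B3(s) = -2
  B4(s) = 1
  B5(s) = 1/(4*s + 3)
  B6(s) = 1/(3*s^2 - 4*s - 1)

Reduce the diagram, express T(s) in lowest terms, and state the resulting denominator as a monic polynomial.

1. cascade B1, B2, B3 gives (-16)/(8*s^3 - 4*s + 1)
2. cascade B4, B5 gives 1/(4*s + 3)
3. parallel reduction of (B4*B5), B6 gives (3*s^2 + 2)/(12*s^3 - 7*s^2 - 16*s - 3)
4. collapse the loop ((B1*B2*B3) forward, ((B4*B5)+B6) return) gives (-192*s^3 + 112*s^2 + 256*s + 48)/(96*s^6 - 56*s^5 - 176*s^4 + 16*s^3 + 9*s^2 - 4*s - 35)
T(s) is the step-4 result (common factors already cancelled). Leading coefficient of the denominator: 96. Divide through by 96 for the monic polynomial.

Therefore the answer is s^6 - 7*s^5/12 - 11*s^4/6 + s^3/6 + 3*s^2/32 - s/24 - 35/96.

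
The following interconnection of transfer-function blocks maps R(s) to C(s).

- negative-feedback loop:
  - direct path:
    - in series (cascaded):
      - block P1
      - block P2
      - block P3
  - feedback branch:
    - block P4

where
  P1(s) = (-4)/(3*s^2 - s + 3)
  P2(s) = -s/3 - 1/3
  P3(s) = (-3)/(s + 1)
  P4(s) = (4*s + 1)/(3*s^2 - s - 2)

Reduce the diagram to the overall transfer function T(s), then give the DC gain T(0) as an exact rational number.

Step 1 - combine P1, P2, P3 in series, giving (-4)/(3*s^2 - s + 3)
Step 2 - feedback reduction of (P1*P2*P3), P4, giving (-12*s^2 + 4*s + 8)/(9*s^4 - 6*s^3 + 4*s^2 - 17*s - 10)
Step 2 gives the overall T(s). Then T(0) = 8/(-10) = -4/5.

Final answer: -4/5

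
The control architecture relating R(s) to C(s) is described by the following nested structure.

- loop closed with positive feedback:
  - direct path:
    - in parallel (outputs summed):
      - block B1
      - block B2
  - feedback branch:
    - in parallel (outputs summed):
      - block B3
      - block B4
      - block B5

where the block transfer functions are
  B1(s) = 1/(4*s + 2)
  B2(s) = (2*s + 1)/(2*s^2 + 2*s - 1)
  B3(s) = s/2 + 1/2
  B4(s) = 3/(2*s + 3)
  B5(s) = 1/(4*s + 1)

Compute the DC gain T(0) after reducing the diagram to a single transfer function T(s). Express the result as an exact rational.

(1) combine B1, B2 in parallel, giving (10*s^2 + 10*s + 1)/(8*s^3 + 12*s^2 - 2)
(2) combine B3, B4, B5 in parallel, giving (8*s^3 + 22*s^2 + 45*s + 15)/(16*s^2 + 28*s + 6)
(3) apply the feedback formula to (B1+B2), (B3+B4+B5), giving (160*s^4 + 440*s^3 + 356*s^2 + 88*s + 6)/(48*s^5 + 116*s^4 - 294*s^3 - 582*s^2 - 251*s - 27)
DC gain: substitute s = 0 into T(s) from step 3: T(0) = 6/(-27) = -2/9.

Therefore the answer is -2/9.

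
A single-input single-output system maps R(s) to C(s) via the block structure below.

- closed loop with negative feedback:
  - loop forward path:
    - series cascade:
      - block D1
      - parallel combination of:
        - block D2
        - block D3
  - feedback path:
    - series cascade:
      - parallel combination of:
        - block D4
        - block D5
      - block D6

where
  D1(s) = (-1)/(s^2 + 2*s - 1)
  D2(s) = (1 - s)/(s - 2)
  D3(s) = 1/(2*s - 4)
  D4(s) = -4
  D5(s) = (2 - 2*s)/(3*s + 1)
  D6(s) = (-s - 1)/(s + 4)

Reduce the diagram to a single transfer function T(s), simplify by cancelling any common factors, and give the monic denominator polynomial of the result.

First reduce the diagram to T(s).

Step 1 - combine D2, D3 in parallel -> (3 - 2*s)/(2*s - 4)
Step 2 - series reduction of D1, (D2+D3) -> (2*s - 3)/(2*s^3 - 10*s + 4)
Step 3 - sum the parallel branches D4, D5 -> (-14*s - 2)/(3*s + 1)
Step 4 - multiply (D4+D5), D6 (series) -> (14*s^2 + 16*s + 2)/(3*s^2 + 13*s + 4)
Step 5 - apply the feedback formula to (D1*(D2+D3)), ((D4+D5)*D6) -> (6*s^3 + 17*s^2 - 31*s - 12)/(6*s^5 + 26*s^4 + 6*s^3 - 128*s^2 - 32*s + 10)
T(s) is the step-5 result (common factors already cancelled). Leading coefficient of the denominator: 6. Divide through by 6 for the monic polynomial.

Answer: s^5 + 13*s^4/3 + s^3 - 64*s^2/3 - 16*s/3 + 5/3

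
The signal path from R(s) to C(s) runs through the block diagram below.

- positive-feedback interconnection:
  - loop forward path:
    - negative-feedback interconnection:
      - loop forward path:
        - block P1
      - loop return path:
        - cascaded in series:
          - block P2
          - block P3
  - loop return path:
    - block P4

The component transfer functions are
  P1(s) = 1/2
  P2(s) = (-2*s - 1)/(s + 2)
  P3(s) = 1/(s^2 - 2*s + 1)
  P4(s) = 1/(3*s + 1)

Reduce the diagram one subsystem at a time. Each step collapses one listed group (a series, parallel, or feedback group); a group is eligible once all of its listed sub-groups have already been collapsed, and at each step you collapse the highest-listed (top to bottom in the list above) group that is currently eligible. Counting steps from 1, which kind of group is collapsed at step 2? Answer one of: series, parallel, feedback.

Reducing step by step:

(1) reduce the series chain P2, P3
(2) reduce the feedback loop with forward P1 and return (P2*P3)
(3) reduce the feedback loop with forward [P1/(1+P1*(P2*P3))] and return P4
Step 2: feedback.

Answer: feedback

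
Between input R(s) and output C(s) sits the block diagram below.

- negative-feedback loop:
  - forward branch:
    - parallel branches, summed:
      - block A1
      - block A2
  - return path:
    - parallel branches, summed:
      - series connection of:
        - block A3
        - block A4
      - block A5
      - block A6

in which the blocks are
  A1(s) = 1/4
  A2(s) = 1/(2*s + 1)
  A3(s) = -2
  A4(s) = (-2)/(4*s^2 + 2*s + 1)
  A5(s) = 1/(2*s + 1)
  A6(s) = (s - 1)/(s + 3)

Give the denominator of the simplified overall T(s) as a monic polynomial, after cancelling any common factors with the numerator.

Step 1: add A1, A2 (parallel) -> (2*s + 5)/(8*s + 4)
Step 2: series reduction of A3, A4 -> 4/(4*s^2 + 2*s + 1)
Step 3: reduce the parallel group (A3*A4), A5, A6 -> (8*s^4 + 4*s^3 + 18*s^2 + 32*s + 14)/(8*s^4 + 32*s^3 + 28*s^2 + 13*s + 3)
Step 4: collapse the loop ((A1+A2) forward, ((A3*A4)+A5+A6) return) -> (16*s^5 + 104*s^4 + 216*s^3 + 166*s^2 + 71*s + 15)/(80*s^5 + 336*s^4 + 408*s^3 + 370*s^2 + 264*s + 82)
The result of step 4 is T(s) in lowest terms. Its denominator has leading coefficient 80; dividing the denominator through by 80 makes it monic.

Final answer: s^5 + 21*s^4/5 + 51*s^3/10 + 37*s^2/8 + 33*s/10 + 41/40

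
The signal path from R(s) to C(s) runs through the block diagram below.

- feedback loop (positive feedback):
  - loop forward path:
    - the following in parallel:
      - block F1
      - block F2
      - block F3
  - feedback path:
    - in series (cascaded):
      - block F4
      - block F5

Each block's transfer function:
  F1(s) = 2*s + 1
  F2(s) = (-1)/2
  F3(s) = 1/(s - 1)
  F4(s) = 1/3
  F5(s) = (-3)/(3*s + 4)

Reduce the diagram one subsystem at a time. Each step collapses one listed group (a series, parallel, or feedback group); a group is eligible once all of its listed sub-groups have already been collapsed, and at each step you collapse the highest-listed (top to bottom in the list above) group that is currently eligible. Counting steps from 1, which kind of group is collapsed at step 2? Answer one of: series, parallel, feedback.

Answer: series

Working:
[1] sum the parallel branches F1, F2, F3
[2] multiply F4, F5 (series)
[3] close the feedback loop around (F1+F2+F3), (F4*F5)
The group at step 2 is a series group.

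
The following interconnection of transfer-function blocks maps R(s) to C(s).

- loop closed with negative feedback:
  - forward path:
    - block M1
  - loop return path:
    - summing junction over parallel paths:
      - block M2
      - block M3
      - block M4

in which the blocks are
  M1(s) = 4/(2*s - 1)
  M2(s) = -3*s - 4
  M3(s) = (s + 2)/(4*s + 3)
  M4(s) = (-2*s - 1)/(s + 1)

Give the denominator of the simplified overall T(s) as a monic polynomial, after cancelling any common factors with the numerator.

Answer: s^3 + 83*s^2/20 + 177*s/40 + 11/8

Working:
(1) reduce the parallel group M2, M3, M4: (-12*s^3 - 44*s^2 - 44*s - 13)/(4*s^2 + 7*s + 3)
(2) feedback reduction of M1, (M2+M3+M4): (-16*s^2 - 28*s - 12)/(40*s^3 + 166*s^2 + 177*s + 55)
The result of step 2 is T(s) in lowest terms. Its denominator has leading coefficient 40; dividing the denominator through by 40 makes it monic.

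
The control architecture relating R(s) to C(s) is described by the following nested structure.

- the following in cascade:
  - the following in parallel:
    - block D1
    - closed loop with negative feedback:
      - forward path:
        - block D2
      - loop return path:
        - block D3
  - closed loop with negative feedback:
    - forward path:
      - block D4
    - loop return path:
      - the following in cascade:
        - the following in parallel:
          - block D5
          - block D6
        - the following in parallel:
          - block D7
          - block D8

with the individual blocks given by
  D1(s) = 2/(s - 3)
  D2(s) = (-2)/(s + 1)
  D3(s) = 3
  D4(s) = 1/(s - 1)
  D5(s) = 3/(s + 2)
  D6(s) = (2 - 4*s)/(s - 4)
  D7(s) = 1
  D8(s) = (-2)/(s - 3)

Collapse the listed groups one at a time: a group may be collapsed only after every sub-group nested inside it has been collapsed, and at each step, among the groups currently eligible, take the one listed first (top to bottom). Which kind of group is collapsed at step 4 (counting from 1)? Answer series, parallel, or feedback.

Reducing step by step:

Step 1: apply the feedback formula to D2, D3
Step 2: reduce the parallel group D1, [D2/(1+D2*D3)]
Step 3: reduce the parallel group D5, D6
Step 4: reduce the parallel group D7, D8
Step 5: series reduction of (D5+D6), (D7+D8)
Step 6: close the feedback loop around D4, ((D5+D6)*(D7+D8))
Step 7: series reduction of (D1+[D2/(1+D2*D3)]), [D4/(1+D4*((D5+D6)*(D7+D8)))]
So the answer for step 4 is parallel.

Answer: parallel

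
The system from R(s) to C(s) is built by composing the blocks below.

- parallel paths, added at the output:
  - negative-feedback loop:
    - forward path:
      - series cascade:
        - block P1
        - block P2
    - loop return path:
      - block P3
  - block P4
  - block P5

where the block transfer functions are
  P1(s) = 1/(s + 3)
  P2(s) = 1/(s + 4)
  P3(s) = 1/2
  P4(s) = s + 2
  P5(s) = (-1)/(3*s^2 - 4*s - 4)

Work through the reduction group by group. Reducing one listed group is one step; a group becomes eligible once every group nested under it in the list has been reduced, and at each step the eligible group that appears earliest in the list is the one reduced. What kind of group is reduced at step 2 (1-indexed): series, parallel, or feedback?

Step 1: reduce the series chain P1, P2
Step 2: collapse the loop ((P1*P2) forward, P3 return)
Step 3: reduce the parallel group [(P1*P2)/(1+(P1*P2)*P3)], P4, P5
Step 2: feedback.

Therefore the answer is feedback.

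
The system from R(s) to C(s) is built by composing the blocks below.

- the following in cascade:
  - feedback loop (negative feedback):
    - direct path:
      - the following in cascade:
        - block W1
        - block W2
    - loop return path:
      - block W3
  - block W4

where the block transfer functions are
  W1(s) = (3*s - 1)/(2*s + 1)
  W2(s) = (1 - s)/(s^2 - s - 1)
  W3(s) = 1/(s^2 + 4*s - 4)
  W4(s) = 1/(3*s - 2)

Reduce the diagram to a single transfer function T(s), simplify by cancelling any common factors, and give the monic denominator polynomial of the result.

Step 1 - reduce the series chain W1, W2: (-3*s^2 + 4*s - 1)/(2*s^3 - s^2 - 3*s - 1)
Step 2 - reduce the feedback loop with forward (W1*W2) and return W3: (-3*s^4 - 8*s^3 + 27*s^2 - 20*s + 4)/(2*s^5 + 7*s^4 - 15*s^3 - 12*s^2 + 12*s + 3)
Step 3 - combine [(W1*W2)/(1+(W1*W2)*W3)], W4 in series: (-3*s^4 - 8*s^3 + 27*s^2 - 20*s + 4)/(6*s^6 + 17*s^5 - 59*s^4 - 6*s^3 + 60*s^2 - 15*s - 6)
That last expression is T(s), already simplified. Scaling its denominator by 1/6 (the reciprocal of the leading coefficient) yields the monic denominator.

Therefore the answer is s^6 + 17*s^5/6 - 59*s^4/6 - s^3 + 10*s^2 - 5*s/2 - 1.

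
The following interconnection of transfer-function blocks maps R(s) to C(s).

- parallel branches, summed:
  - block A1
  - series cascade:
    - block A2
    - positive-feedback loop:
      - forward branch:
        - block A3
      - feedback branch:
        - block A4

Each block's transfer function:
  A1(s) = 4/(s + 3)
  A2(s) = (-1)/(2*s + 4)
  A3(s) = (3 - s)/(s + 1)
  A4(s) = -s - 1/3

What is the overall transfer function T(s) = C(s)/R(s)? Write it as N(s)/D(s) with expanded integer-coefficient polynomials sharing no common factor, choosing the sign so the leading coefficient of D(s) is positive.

Reducing step by step:

(1) reduce the feedback loop with forward A3 and return A4, giving (3*s - 9)/(3*s^2 - 11*s - 6)
(2) combine A2, [A3/(1-A3*A4)] in series, giving (9 - 3*s)/(6*s^3 - 10*s^2 - 56*s - 24)
(3) combine A1, (A2*[A3/(1-A3*A4)]) in parallel: this yields T(s), and no further normalization is needed

Answer: (24*s^3 - 43*s^2 - 224*s - 69)/(6*s^4 + 8*s^3 - 86*s^2 - 192*s - 72)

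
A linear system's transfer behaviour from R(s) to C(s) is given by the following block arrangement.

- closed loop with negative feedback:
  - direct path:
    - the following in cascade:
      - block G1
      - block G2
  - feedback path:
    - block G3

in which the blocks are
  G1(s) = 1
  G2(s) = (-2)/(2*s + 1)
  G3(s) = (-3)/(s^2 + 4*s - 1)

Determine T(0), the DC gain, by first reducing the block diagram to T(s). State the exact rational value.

Reducing step by step:

(1) reduce the series chain G1, G2 -> (-2)/(2*s + 1)
(2) close the feedback loop around (G1*G2), G3 -> (-2*s^2 - 8*s + 2)/(2*s^3 + 9*s^2 + 2*s + 5)
DC gain: substitute s = 0 into T(s) from step 2: T(0) = 2/5.

Answer: 2/5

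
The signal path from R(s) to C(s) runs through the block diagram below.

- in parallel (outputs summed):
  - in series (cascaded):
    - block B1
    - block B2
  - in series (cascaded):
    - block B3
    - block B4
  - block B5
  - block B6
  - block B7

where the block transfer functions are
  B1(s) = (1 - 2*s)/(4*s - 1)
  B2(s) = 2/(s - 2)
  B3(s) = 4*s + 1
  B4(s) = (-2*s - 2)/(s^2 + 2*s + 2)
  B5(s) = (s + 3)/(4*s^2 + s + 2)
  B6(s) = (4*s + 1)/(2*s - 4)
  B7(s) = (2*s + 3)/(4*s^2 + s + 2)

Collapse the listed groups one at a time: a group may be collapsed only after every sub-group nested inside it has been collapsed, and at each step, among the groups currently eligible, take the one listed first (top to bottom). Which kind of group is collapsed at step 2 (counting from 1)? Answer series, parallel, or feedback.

1. series reduction of B1, B2
2. combine B3, B4 in series
3. parallel reduction of (B1*B2), (B3*B4), B5, B6, B7
Step 2: series.

Therefore the answer is series.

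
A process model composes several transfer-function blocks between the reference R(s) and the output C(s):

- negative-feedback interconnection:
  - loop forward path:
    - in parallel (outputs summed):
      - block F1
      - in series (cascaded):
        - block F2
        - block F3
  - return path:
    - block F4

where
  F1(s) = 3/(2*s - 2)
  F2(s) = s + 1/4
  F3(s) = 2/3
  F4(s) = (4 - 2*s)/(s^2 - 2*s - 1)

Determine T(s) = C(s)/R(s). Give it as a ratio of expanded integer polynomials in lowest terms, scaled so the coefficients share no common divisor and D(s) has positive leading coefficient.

Answer: (-4*s^4 + 11*s^3 - 10*s^2 + 13*s + 8)/(2*s^3 - 4*s^2 + 22*s - 38)

Working:
(1) series reduction of F2, F3 = 2*s/3 + 1/6
(2) add F1, (F2*F3) (parallel) = (4*s^2 - 3*s + 8)/(6*s - 6)
(3) close the feedback loop around (F1+(F2*F3)), F4 - this is the overall T(s), already in the required normalized form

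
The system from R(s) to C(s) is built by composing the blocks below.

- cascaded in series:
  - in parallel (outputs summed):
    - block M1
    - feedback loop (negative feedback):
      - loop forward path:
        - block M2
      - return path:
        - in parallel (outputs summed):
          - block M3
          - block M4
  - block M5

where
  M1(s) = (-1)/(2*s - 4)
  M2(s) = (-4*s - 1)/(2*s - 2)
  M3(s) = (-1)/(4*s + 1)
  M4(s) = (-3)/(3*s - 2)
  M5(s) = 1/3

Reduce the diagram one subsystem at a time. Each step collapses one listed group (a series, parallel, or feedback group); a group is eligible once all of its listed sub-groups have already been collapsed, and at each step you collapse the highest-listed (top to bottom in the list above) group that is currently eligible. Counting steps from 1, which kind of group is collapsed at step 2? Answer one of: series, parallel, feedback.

[1] parallel reduction of M3, M4
[2] collapse the loop (M2 forward, (M3+M4) return)
[3] parallel reduction of M1, [M2/(1+M2*(M3+M4))]
[4] reduce the series chain (M1+[M2/(1+M2*(M3+M4))]), M5
So the answer for step 2 is feedback.

Therefore the answer is feedback.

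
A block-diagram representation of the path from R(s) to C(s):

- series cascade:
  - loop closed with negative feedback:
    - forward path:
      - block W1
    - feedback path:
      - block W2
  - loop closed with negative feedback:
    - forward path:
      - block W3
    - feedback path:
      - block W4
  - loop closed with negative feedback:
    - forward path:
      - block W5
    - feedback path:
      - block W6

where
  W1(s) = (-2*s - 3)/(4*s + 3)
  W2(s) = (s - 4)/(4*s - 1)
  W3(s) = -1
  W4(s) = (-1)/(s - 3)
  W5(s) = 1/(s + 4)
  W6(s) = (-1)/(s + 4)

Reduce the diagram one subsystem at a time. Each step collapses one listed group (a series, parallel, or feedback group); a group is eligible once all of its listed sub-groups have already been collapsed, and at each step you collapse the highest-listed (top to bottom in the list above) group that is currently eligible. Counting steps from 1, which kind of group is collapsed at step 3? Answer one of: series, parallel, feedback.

1. feedback reduction of W1, W2
2. collapse the loop (W3 forward, W4 return)
3. reduce the feedback loop with forward W5 and return W6
4. series reduction of [W1/(1+W1*W2)], [W3/(1+W3*W4)], [W5/(1+W5*W6)]
Step 3: feedback.

Final answer: feedback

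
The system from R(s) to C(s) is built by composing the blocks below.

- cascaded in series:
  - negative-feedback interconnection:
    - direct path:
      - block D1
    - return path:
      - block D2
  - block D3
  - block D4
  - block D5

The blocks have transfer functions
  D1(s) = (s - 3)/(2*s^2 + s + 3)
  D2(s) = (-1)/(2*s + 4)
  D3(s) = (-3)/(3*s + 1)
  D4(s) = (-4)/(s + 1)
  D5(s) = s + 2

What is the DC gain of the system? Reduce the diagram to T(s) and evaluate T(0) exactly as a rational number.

1. collapse the loop (D1 forward, D2 return): (2*s^2 - 2*s - 12)/(4*s^3 + 10*s^2 + 9*s + 15)
2. cascade [D1/(1+D1*D2)], D3, D4, D5: (24*s^3 + 24*s^2 - 192*s - 288)/(12*s^5 + 46*s^4 + 71*s^3 + 91*s^2 + 69*s + 15)
DC gain: substitute s = 0 into T(s) from step 2: T(0) = -288/15 = -96/5.

Hence the answer: -96/5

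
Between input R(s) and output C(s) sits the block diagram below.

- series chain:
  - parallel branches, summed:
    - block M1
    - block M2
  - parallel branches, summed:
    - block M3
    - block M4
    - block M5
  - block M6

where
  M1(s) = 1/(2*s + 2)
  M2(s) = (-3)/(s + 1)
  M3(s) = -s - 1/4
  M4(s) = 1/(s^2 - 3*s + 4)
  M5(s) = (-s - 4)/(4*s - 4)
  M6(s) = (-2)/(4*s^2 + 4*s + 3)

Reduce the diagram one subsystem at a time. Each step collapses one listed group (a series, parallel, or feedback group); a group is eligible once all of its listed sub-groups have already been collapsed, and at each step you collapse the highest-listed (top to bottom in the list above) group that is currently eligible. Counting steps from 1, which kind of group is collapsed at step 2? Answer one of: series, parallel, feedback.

Answer: parallel

Working:
[1] add M1, M2 (parallel)
[2] combine M3, M4, M5 in parallel
[3] reduce the series chain (M1+M2), (M3+M4+M5), M6
The group at step 2 is a parallel group.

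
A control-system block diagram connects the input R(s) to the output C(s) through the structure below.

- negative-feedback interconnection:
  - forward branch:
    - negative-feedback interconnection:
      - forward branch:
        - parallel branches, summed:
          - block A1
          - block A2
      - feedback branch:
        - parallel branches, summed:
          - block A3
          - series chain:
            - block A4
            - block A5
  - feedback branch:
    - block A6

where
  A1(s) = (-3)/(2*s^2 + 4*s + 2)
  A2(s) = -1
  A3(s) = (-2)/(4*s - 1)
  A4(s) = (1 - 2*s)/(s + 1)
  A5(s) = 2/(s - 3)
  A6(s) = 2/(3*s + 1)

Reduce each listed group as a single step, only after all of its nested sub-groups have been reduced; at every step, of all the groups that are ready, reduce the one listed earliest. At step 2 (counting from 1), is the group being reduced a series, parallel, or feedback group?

The answer is series.

Reasoning:
(1) parallel reduction of A1, A2
(2) cascade A4, A5
(3) add A3, (A4*A5) (parallel)
(4) collapse the loop ((A1+A2) forward, (A3+(A4*A5)) return)
(5) feedback reduction of [(A1+A2)/(1+(A1+A2)*(A3+(A4*A5)))], A6
At step 2 the group reduced is series.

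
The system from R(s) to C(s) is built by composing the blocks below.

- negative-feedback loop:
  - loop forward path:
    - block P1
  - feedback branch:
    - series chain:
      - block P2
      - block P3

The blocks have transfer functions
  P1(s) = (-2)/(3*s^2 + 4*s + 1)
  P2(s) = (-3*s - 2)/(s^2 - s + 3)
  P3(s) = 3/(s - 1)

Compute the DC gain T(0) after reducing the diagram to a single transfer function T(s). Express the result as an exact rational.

1. combine P2, P3 in series, giving (-9*s - 6)/(s^3 - 2*s^2 + 4*s - 3)
2. collapse the loop (P1 forward, (P2*P3) return), giving (-2*s^3 + 4*s^2 - 8*s + 6)/(3*s^5 - 2*s^4 + 5*s^3 + 5*s^2 + 10*s + 9)
That last expression is T(s); at s = 0 only the constant terms survive, so T(0) = 6/9 = 2/3.

Hence the answer: 2/3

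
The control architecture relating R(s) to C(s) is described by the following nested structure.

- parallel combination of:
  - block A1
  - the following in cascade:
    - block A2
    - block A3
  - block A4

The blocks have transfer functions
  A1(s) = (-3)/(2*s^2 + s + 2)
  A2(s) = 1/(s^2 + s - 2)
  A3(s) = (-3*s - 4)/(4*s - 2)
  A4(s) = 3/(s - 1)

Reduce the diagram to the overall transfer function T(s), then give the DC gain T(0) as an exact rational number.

Reducing step by step:

(1) series reduction of A2, A3; result (-3*s - 4)/(4*s^3 + 2*s^2 - 10*s + 4)
(2) parallel reduction of A1, (A2*A3), A4; result (24*s^4 + 30*s^3 + s^2 + 44*s - 44)/(8*s^5 + 8*s^4 - 10*s^3 + 2*s^2 - 16*s + 8)
Step 2 gives the overall T(s). Then T(0) = -44/8 = -11/2.

Answer: -11/2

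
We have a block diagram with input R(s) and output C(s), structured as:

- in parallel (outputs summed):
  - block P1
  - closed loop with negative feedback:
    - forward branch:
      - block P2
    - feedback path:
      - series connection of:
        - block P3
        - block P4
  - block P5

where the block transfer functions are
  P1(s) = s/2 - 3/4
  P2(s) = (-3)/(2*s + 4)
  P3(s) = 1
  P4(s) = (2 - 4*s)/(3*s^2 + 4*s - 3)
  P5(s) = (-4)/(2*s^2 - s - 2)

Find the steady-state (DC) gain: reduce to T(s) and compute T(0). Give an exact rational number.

(1) cascade P3, P4; result (2 - 4*s)/(3*s^2 + 4*s - 3)
(2) feedback reduction of P2, (P3*P4); result (-9*s^2 - 12*s + 9)/(6*s^3 + 20*s^2 + 22*s - 18)
(3) parallel reduction of P1, [P2/(1+P2*(P3*P4))], P5; result (12*s^6 + 16*s^5 - 75*s^4 - 194*s^3 + 57*s^2 - 71*s + 54)/(24*s^5 + 68*s^4 + 24*s^3 - 196*s^2 - 52*s + 72)
That last expression is T(s); at s = 0 only the constant terms survive, so T(0) = 54/72 = 3/4.

Answer: 3/4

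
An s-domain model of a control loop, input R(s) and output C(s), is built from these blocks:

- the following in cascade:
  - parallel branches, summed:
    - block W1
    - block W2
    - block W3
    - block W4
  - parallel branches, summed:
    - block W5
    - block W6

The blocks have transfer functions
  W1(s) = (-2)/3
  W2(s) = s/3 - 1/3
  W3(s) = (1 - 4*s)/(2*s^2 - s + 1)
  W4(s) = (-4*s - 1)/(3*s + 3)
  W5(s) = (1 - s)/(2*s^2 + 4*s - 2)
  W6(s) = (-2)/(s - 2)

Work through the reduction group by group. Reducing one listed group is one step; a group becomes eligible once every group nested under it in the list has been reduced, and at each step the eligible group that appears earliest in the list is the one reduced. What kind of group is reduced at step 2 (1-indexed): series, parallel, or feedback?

Reducing step by step:

[1] sum the parallel branches W1, W2, W3, W4
[2] reduce the parallel group W5, W6
[3] combine (W1+W2+W3+W4), (W5+W6) in series
The group at step 2 is a parallel group.

Answer: parallel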